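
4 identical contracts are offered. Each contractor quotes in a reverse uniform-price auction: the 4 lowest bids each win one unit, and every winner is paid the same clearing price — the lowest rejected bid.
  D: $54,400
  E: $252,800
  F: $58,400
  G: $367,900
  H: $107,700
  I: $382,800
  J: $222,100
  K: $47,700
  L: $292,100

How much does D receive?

D is paid $222,100

Ordering the bids: 47,700 (K), 54,400 (D), 58,400 (F), 107,700 (H), 222,100 (J), 252,800 (E), …
The 4 lowest are K, D, F, H.
Clearing price = lowest rejected bid = $222,100.
D wins → is paid $222,100.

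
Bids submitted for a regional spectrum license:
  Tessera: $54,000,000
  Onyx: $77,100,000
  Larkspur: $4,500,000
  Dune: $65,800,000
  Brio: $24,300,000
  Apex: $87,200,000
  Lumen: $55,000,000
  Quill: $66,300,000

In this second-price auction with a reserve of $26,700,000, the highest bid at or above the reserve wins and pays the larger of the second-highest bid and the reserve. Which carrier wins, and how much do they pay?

Second-price auction with a reserve of $26,700,000: the highest bid at or above the reserve wins and pays the larger of the second-highest bid and the reserve.
Bids in order: 87,200,000 (Apex) > 77,100,000 (Onyx) > 66,300,000 (Quill) > 65,800,000 (Dune) > 55,000,000 (Lumen) > 54,000,000 (Tessera) > …
Highest eligible bid: Apex at $87,200,000.
max(second-highest $77,100,000, reserve $26,700,000) = $77,100,000; the reserve does not bind.

Apex pays $77,100,000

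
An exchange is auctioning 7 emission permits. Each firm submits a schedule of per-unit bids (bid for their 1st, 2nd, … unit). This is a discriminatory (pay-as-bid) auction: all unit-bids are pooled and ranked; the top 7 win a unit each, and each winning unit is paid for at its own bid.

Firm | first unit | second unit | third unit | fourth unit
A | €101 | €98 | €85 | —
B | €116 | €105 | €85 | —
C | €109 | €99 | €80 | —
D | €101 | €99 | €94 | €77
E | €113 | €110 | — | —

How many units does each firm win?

Merging the schedules and taking the best 7: 116 (B-1), 113 (E-1), 110 (E-2), 109 (C-1), 105 (B-2), 101 (A-1), 101 (D-1)
Next rejected bid: €99 (not a price — pay-as-bid).
Allocation: A 1, B 2, C 1, D 1, E 2.

A 1, B 2, C 1, D 1, E 2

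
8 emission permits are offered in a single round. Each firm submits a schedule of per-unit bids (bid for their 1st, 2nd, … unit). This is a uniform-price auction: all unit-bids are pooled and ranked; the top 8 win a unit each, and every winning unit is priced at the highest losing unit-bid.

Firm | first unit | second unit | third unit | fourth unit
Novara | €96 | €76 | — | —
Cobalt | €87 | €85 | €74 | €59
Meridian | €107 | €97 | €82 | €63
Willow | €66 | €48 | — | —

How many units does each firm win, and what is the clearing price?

Cobalt 3, Meridian 3, Novara 2; clearing price €66

All unit-bids, highest first — top 8: 107 (Meridian-1), 97 (Meridian-2), 96 (Novara-1), 87 (Cobalt-1), 85 (Cobalt-2), 82 (Meridian-3), 76 (Novara-2), 74 (Cobalt-3)
First bid not allocated: €66.
Allocation: Cobalt 3, Meridian 3, Novara 2.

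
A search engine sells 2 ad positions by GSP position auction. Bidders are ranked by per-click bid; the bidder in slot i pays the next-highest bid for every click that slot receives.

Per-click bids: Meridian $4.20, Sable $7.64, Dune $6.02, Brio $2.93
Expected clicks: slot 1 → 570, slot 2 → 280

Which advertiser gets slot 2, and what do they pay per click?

Ranked by bid: $7.64 (Sable) > $6.02 (Dune) > $4.20 (Meridian) > …
Slot 2 goes to the second-ranked bidder, Dune, who pays the next bid down: $4.20/click.

Dune; $4.20 per click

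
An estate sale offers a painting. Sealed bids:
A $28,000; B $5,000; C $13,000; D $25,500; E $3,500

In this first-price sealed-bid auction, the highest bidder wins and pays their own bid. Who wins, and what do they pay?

A pays $28,000

Bids ranked: 28,000 (A) > 25,500 (D) > 13,000 (C) > 5,000 (B) > 3,500 (E)
A has the highest bid and pays exactly that: $28,000.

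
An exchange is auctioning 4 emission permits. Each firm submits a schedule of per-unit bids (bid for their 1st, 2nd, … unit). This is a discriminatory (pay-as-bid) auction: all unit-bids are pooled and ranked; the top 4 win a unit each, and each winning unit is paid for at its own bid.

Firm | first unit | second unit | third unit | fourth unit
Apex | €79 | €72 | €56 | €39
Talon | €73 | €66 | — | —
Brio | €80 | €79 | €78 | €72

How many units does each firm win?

Apex 1, Brio 3

All unit-bids, highest first — top 4: 80 (Brio-1), 79 (Apex-1), 79 (Brio-2), 78 (Brio-3)
Next rejected bid: €73 (not a price — pay-as-bid).
Allocation: Apex 1, Brio 3.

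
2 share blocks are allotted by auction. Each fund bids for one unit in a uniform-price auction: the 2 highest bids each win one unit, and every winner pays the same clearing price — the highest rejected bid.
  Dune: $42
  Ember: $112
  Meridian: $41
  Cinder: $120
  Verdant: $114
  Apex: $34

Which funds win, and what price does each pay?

Cinder, Verdant; each pays $112

Ordering the bids: 120 (Cinder), 114 (Verdant), 112 (Ember), 42 (Dune), …
The 2 highest are Cinder, Verdant.
First losing bid is Ember's $112, which sets the uniform price.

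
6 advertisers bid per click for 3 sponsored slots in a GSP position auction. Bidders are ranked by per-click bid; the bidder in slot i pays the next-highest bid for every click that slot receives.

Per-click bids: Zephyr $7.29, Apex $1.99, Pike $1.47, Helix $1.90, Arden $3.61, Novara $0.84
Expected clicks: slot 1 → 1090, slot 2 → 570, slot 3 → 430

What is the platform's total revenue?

Ranked by bid: $7.29 (Zephyr) > $3.61 (Arden) > $1.99 (Apex) > $1.90 (Helix) > …
Slot 1: Zephyr pays $3.61 × 1090 = $3934.90
Slot 2: Arden pays $1.99 × 570 = $1134.30
Slot 3: Apex pays $1.90 × 430 = $817.00
Total = $5886.20

Total revenue: $5886.20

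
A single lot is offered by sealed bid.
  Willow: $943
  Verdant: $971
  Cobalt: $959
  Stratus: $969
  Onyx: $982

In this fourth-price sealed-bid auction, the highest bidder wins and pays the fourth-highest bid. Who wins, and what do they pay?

Onyx pays $959

Rule: the highest bidder wins and pays the fourth-highest bid.
Bids ranked: 982 (Onyx) > 971 (Verdant) > 969 (Stratus) > 959 (Cobalt) > 943 (Willow)
Onyx is highest; pays the fourth-highest bid, $959.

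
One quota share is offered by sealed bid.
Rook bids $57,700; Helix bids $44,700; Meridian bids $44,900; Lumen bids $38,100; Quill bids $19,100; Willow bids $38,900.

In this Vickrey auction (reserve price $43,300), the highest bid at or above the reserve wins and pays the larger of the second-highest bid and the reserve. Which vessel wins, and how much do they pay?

Rule: the highest bid at or above the reserve wins and pays the larger of the second-highest bid and the reserve.
Bids in order: 57,700 (Rook) > 44,900 (Meridian) > 44,700 (Helix) > 38,900 (Willow) > 38,100 (Lumen) > 19,100 (Quill)
Highest eligible bid: Rook at $57,700.
max(second-highest $44,900, reserve $43,300) = $44,900; the reserve does not bind.

Rook pays $44,900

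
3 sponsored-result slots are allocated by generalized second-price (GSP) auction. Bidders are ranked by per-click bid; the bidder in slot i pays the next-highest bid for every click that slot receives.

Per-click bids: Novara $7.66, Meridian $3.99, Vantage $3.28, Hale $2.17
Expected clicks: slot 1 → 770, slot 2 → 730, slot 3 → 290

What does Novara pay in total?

Sorting advertisers: $7.66 (Novara) > $3.99 (Meridian) > $3.28 (Vantage) > $2.17 (Hale)
Novara holds slot 1 → pays next bid $3.99 × 770 clicks = $3072.30.

Novara pays $3072.30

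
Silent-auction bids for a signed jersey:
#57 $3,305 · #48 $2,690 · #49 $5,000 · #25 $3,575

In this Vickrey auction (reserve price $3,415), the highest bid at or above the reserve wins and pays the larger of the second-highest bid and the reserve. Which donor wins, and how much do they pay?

Vickrey auction (reserve price $3,415): the highest bid at or above the reserve wins and pays the larger of the second-highest bid and the reserve.
Bids in order: 5,000 (#49) > 3,575 (#25) > 3,305 (#57) > 2,690 (#48)
#49 has the top bid at or above the reserve ($5,000).
Second-highest bid $3,575 exceeds the reserve $3,415 → payment $3,575.

#49 pays $3,575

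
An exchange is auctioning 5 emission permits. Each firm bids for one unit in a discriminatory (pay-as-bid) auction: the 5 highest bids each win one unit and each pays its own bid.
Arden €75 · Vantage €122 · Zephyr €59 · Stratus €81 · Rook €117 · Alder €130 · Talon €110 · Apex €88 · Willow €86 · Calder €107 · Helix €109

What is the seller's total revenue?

Ordering the bids: 130 (Alder), 122 (Vantage), 117 (Rook), 110 (Talon), 109 (Helix), 107 (Calder), 88 (Apex), …
Top 5: Alder, Vantage, Rook, Talon, Helix.
Total revenue = 130 + 122 + 117 + 110 + 109 = €588.

Total revenue: €588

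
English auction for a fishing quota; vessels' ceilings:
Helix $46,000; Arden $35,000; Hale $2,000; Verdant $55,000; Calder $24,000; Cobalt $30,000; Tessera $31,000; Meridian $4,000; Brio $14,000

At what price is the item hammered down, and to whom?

Verdant wins at $46,000

Limits in order: 55,000 (Verdant) > 46,000 (Helix) > 35,000 (Arden) > 31,000 (Tessera) > 30,000 (Cobalt) > 24,000 (Calder) > …
Helix is the last rival to drop out, at $46,000; Verdant remains and wins at that price.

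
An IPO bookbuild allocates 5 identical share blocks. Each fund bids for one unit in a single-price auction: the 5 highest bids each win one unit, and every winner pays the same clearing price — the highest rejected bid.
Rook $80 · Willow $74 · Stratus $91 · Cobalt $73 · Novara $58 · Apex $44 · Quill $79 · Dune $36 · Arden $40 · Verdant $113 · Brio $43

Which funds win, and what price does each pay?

Ordering the bids: 113 (Verdant), 91 (Stratus), 80 (Rook), 79 (Quill), 74 (Willow), 73 (Cobalt), 58 (Novara), …
The 5 highest are Verdant, Stratus, Rook, Quill, Willow.
Clearing price = highest rejected bid = $73.

Verdant, Stratus, Rook, Quill, Willow; each pays $73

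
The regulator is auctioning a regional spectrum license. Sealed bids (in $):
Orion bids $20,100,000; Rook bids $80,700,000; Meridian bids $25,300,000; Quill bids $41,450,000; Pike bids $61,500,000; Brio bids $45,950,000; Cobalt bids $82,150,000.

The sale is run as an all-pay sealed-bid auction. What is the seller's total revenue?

Total revenue: $357,150,000

Rule: the highest bidder wins the item, but every bidder pays their own bid.
Sorting bids: 82,150,000 (Cobalt) > 80,700,000 (Rook) > 61,500,000 (Pike) > 45,950,000 (Brio) > 41,450,000 (Quill) > 25,300,000 (Meridian) > …
Every bidder forfeits their bid regardless of winning.
Revenue = 20,100,000 + 80,700,000 + 25,300,000 + 41,450,000 + 61,500,000 + 45,950,000 + 82,150,000 = $357,150,000.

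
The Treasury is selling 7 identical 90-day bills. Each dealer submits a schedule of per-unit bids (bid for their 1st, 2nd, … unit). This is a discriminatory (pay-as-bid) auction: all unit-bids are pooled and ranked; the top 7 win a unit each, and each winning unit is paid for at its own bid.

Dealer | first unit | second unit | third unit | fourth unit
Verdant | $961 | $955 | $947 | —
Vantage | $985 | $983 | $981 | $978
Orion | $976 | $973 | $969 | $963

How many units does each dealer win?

Orion 3, Vantage 4

All unit-bids, highest first — top 7: 985 (Vantage-1), 983 (Vantage-2), 981 (Vantage-3), 978 (Vantage-4), 976 (Orion-1), 973 (Orion-2), 969 (Orion-3)
Next rejected bid: $963 (not a price — pay-as-bid).
Allocation: Orion 3, Vantage 4.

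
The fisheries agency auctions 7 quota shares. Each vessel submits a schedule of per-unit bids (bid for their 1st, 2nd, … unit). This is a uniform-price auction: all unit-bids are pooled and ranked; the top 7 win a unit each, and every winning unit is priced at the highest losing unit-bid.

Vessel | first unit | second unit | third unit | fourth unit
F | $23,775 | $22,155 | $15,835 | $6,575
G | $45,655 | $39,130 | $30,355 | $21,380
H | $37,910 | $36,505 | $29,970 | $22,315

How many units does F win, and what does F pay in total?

F: 1 unit, pays $22,315

Pooled unit-bids ranked (top 7): 45,655 (G-1), 39,130 (G-2), 37,910 (H-1), 36,505 (H-2), 30,355 (G-3), 29,970 (H-3), 23,775 (F-1)
First bid not allocated: $22,315.
F wins 1 unit(s) at $22,315 each.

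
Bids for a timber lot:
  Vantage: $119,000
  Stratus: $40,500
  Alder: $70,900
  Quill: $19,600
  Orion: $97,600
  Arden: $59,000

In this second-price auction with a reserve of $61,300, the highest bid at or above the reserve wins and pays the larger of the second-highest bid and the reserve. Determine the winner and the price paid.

Vantage pays $97,600

Bids ranked: 119,000 (Vantage) > 97,600 (Orion) > 70,900 (Alder) > 59,000 (Arden) > 40,500 (Stratus) > 19,600 (Quill)
Highest eligible bid: Vantage at $119,000.
max(second-highest $97,600, reserve $61,300) = $97,600; the reserve does not bind.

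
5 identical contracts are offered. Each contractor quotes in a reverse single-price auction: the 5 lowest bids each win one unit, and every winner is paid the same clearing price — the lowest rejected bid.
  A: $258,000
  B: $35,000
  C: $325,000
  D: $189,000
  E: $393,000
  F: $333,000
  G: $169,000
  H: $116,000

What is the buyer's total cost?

Sorting: 35,000 (B), 116,000 (H), 169,000 (G), 189,000 (D), 258,000 (A), 325,000 (C), 333,000 (F), …
The 5 lowest are B, H, G, D, A.
Clearing price = lowest rejected bid = $325,000.
Total cost = 5 × $325,000 = $1,625,000.

Total cost: $1,625,000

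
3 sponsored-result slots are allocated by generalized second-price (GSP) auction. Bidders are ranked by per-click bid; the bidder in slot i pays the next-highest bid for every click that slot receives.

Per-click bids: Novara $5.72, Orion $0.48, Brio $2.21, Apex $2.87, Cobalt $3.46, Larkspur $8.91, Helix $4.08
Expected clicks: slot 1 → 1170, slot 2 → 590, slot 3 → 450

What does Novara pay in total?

Novara pays $2407.20

Per-click bids in order: $8.91 (Larkspur) > $5.72 (Novara) > $4.08 (Helix) > $3.46 (Cobalt) > …
Novara holds slot 2 → pays next bid $4.08 × 590 clicks = $2407.20.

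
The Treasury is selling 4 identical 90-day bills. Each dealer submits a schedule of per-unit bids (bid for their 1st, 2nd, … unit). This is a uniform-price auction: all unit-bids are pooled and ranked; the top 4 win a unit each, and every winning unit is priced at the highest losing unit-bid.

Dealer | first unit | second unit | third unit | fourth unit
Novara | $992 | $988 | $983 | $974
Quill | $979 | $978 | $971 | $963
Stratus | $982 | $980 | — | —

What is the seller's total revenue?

Total revenue: $3,920

All unit-bids, highest first — top 4: 992 (Novara-1), 988 (Novara-2), 983 (Novara-3), 982 (Stratus-1)
First bid not allocated: $980.
Allocation: Novara 3, Stratus 1. Every unit priced at $980.
Revenue = 4 × 980 = $3,920.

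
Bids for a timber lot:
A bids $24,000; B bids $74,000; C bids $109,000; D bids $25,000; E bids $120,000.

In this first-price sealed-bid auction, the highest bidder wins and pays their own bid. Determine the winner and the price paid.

E pays $120,000

Sorting bids: 120,000 (E) > 109,000 (C) > 74,000 (B) > 25,000 (D) > 24,000 (A)
First-price: E pays what they bid, $120,000.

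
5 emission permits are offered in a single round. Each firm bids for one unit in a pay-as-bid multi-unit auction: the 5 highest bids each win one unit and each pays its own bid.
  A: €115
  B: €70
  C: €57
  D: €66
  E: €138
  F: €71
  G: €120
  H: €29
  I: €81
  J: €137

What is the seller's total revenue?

Total revenue: €591

Ordering the bids: 138 (E), 137 (J), 120 (G), 115 (A), 81 (I), 71 (F), 70 (B), …
The 5 highest are E, J, G, A, I.
Total revenue = 138 + 137 + 120 + 115 + 81 = €591.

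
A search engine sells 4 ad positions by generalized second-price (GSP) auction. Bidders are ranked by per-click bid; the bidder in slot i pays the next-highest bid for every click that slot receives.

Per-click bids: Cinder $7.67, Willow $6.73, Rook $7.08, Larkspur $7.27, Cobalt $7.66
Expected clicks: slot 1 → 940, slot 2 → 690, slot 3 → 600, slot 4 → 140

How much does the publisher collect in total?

Total revenue: $17406.90

Sorting advertisers: $7.67 (Cinder) > $7.66 (Cobalt) > $7.27 (Larkspur) > $7.08 (Rook) > $6.73 (Willow)
Slot 1: Cinder pays $7.66 × 940 = $7200.40
Slot 2: Cobalt pays $7.27 × 690 = $5016.30
Slot 3: Larkspur pays $7.08 × 600 = $4248.00
Slot 4: Rook pays $6.73 × 140 = $942.20
Total = $17406.90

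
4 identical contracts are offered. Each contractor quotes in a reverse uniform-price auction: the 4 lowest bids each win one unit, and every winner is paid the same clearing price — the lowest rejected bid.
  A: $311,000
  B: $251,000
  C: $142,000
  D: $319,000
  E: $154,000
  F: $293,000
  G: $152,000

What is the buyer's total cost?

Total cost: $1,172,000

Bids ranked low→high: 142,000 (C), 152,000 (G), 154,000 (E), 251,000 (B), 293,000 (F), 311,000 (A), …
Lowest 4: C, G, E, B.
Lowest unsuccessful bid: $293,000 → clearing price.
Total cost = 4 × $293,000 = $1,172,000.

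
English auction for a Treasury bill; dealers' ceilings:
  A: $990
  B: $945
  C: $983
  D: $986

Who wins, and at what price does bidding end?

A wins at $986

Limits ranked: 990 (A) > 986 (D) > 983 (C) > 945 (B)
Once the price passes $986, only A is left; the hammer falls at D's limit of $986.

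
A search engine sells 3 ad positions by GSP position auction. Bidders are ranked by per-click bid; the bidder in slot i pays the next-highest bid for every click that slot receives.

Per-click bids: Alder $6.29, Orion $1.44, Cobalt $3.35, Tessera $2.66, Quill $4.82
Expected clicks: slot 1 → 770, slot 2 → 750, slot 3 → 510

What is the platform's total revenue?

Per-click bids in order: $6.29 (Alder) > $4.82 (Quill) > $3.35 (Cobalt) > $2.66 (Tessera) > …
Slot 1: Alder pays $4.82 × 770 = $3711.40
Slot 2: Quill pays $3.35 × 750 = $2512.50
Slot 3: Cobalt pays $2.66 × 510 = $1356.60
Total = $7580.50

Total revenue: $7580.50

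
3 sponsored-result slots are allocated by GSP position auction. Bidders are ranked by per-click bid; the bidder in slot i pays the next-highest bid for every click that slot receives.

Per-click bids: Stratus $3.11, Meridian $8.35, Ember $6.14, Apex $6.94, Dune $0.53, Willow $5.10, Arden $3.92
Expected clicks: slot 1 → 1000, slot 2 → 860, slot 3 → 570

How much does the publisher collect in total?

Per-click bids in order: $8.35 (Meridian) > $6.94 (Apex) > $6.14 (Ember) > $5.10 (Willow) > …
Slot 1: Meridian pays $6.94 × 1000 = $6940.00
Slot 2: Apex pays $6.14 × 860 = $5280.40
Slot 3: Ember pays $5.10 × 570 = $2907.00
Total = $15127.40

Total revenue: $15127.40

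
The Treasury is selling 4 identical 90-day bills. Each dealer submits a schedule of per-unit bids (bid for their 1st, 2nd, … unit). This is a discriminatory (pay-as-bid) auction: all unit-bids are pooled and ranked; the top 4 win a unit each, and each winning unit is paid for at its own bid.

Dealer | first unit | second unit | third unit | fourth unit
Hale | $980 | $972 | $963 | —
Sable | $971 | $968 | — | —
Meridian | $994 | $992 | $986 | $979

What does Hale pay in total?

Merging the schedules and taking the best 4: 994 (Meridian-1), 992 (Meridian-2), 986 (Meridian-3), 980 (Hale-1)
Next rejected bid: $979 (not a price — pay-as-bid).
Hale's winning unit-bids: 980 = $980.

Hale pays $980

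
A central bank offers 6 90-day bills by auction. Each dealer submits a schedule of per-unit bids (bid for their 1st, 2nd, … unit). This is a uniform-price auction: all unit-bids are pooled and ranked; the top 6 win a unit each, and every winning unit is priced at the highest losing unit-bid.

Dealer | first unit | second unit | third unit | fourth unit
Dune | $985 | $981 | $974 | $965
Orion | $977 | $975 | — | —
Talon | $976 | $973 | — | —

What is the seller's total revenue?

Total revenue: $5,838

Pooled unit-bids ranked (top 6): 985 (Dune-1), 981 (Dune-2), 977 (Orion-1), 976 (Talon-1), 975 (Orion-2), 974 (Dune-3)
First bid not allocated: $973.
Allocation: Dune 3, Orion 2, Talon 1. Every unit priced at $973.
Revenue = 6 × 973 = $5,838.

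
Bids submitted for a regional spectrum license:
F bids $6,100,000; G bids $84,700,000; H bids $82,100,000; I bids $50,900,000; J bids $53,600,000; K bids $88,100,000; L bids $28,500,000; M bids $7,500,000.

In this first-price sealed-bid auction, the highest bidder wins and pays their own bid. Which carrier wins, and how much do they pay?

Rule: the highest bidder wins and pays their own bid.
Bids in order: 88,100,000 (K) > 84,700,000 (G) > 82,100,000 (H) > 53,600,000 (J) > 50,900,000 (I) > 28,500,000 (L) > …
K is highest → pays own bid, $88,100,000.

K pays $88,100,000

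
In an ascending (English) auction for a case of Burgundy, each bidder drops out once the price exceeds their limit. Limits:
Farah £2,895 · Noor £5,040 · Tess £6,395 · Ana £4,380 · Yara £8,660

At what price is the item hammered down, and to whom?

Yara wins at £6,395

Limits ranked: 8,660 (Yara) > 6,395 (Tess) > 5,040 (Noor) > 4,380 (Ana) > 2,895 (Farah)
Tess is the last rival to drop out, at £6,395; Yara remains and wins at that price.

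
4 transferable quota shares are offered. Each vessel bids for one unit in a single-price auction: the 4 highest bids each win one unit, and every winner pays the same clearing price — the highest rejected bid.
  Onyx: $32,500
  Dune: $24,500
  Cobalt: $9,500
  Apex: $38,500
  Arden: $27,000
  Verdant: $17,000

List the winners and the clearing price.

Bids ranked high→low: 38,500 (Apex), 32,500 (Onyx), 27,000 (Arden), 24,500 (Dune), 17,000 (Verdant), 9,500 (Cobalt)
Winners (4 units): Apex, Onyx, Arden, Dune.
Clearing price = highest rejected bid = $17,000.

Apex, Onyx, Arden, Dune; each pays $17,000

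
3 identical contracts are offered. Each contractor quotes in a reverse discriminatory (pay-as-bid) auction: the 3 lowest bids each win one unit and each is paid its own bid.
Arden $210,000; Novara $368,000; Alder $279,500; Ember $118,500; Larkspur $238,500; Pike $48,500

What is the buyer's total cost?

Ordering the bids: 48,500 (Pike), 118,500 (Ember), 210,000 (Arden), 238,500 (Larkspur), 279,500 (Alder), …
Winners (3 units): Pike, Ember, Arden.
Total cost = 48,500 + 118,500 + 210,000 = $377,000.

Total cost: $377,000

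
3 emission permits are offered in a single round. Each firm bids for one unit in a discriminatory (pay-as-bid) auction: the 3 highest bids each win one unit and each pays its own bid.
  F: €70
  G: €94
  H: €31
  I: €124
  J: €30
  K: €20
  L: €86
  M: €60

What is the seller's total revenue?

Total revenue: €304

Sorting: 124 (I), 94 (G), 86 (L), 70 (F), 60 (M), …
Top 3: I, G, L.
Total revenue = 124 + 94 + 86 = €304.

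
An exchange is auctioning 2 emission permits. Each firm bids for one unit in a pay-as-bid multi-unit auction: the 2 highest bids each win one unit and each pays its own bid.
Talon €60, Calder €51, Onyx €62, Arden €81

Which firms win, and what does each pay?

Arden €81, Onyx €62

Ordering the bids: 81 (Arden), 62 (Onyx), 60 (Talon), 51 (Calder)
Top 2: Arden, Onyx.
Each winner pays its own bid: Arden €81, Onyx €62.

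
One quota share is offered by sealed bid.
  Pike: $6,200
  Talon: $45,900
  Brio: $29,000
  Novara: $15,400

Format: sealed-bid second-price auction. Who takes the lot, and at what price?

Sorting bids: 45,900 (Talon) > 29,000 (Brio) > 15,400 (Novara) > 6,200 (Pike)
Second-price: Talon pays Brio's bid of $29,000.

Talon pays $29,000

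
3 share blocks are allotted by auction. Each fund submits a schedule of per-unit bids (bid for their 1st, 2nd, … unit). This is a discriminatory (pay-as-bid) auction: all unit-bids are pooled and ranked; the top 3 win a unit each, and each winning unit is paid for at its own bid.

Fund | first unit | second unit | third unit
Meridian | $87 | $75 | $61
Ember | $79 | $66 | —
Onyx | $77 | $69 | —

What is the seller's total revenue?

Merging the schedules and taking the best 3: 87 (Meridian-1), 79 (Ember-1), 77 (Onyx-1)
Next rejected bid: $75 (not a price — pay-as-bid).
Each winning unit pays its own bid.
Revenue = 87 + 79 + 77 = $243.

Total revenue: $243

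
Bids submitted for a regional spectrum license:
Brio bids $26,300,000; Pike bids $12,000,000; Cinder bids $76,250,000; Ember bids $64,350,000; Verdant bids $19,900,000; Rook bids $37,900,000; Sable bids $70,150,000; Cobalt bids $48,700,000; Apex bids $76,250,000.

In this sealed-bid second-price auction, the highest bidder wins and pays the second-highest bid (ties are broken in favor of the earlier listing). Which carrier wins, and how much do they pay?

Sealed-bid second-price auction: the highest bidder wins and pays the second-highest bid.
Bids in order: 76,250,000 (Cinder) > 76,250,000 (Apex) > 70,150,000 (Sable) > 64,350,000 (Ember) > 48,700,000 (Cobalt) > 37,900,000 (Rook) > …
Tie at $76,250,000 → Cinder wins by tie-break.
Second-price: Cinder pays Apex's bid of $76,250,000.

Cinder pays $76,250,000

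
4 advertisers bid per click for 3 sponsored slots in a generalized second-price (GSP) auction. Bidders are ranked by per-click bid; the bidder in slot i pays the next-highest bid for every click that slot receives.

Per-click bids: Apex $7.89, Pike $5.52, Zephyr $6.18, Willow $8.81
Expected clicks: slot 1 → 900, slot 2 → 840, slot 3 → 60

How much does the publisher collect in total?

Total revenue: $12623.40

Per-click bids in order: $8.81 (Willow) > $7.89 (Apex) > $6.18 (Zephyr) > $5.52 (Pike)
Slot 1: Willow pays $7.89 × 900 = $7101.00
Slot 2: Apex pays $6.18 × 840 = $5191.20
Slot 3: Zephyr pays $5.52 × 60 = $331.20
Total = $12623.40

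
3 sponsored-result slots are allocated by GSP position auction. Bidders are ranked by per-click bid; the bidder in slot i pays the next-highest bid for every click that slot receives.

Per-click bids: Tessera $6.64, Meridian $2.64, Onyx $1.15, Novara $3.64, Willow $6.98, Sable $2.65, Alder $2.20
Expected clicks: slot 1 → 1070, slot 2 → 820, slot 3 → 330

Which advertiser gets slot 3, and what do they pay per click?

Per-click bids in order: $6.98 (Willow) > $6.64 (Tessera) > $3.64 (Novara) > $2.65 (Sable) > …
Slot 3 goes to the third-ranked bidder, Novara, who pays the next bid down: $2.65/click.

Novara; $2.65 per click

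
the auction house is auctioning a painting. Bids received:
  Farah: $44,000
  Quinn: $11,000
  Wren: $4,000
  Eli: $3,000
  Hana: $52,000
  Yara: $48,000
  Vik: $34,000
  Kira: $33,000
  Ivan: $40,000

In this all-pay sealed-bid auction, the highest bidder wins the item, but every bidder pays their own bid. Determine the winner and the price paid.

Sorting bids: 52,000 (Hana) > 48,000 (Yara) > 44,000 (Farah) > 40,000 (Ivan) > 34,000 (Vik) > 33,000 (Kira) > …
Hana is highest and takes the item; every bidder forfeits their bid.

Hana pays $52,000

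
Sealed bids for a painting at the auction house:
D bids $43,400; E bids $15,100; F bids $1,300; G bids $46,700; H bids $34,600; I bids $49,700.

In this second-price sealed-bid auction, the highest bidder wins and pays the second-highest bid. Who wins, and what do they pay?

I pays $46,700

Bids ranked: 49,700 (I) > 46,700 (G) > 43,400 (D) > 34,600 (H) > 15,100 (E) > 1,300 (F)
Second-price: I pays G's bid of $46,700.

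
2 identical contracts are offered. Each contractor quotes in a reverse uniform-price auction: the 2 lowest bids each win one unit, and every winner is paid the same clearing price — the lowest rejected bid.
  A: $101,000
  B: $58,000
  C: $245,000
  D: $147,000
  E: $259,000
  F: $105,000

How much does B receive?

Sorting: 58,000 (B), 101,000 (A), 105,000 (F), 147,000 (D), …
Lowest 2: B, A.
Lowest unsuccessful bid: $105,000 → clearing price.
B wins → is paid $105,000.

B is paid $105,000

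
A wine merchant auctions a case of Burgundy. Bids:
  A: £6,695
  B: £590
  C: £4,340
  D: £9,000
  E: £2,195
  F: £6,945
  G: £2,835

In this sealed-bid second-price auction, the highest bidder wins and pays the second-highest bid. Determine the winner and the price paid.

Sealed-bid second-price auction: the highest bidder wins and pays the second-highest bid.
Bids in order: 9,000 (D) > 6,945 (F) > 6,695 (A) > 4,340 (C) > 2,835 (G) > 2,195 (E) > …
Second-price: D pays F's bid of £6,945.

D pays £6,945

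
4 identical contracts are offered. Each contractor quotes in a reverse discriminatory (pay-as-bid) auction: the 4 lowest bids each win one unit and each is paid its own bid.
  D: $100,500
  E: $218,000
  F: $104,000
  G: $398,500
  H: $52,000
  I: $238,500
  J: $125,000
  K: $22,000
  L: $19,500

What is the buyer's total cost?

Sorting: 19,500 (L), 22,000 (K), 52,000 (H), 100,500 (D), 104,000 (F), 125,000 (J), …
Winners (4 units): L, K, H, D.
Total cost = 19,500 + 22,000 + 52,000 + 100,500 = $194,000.

Total cost: $194,000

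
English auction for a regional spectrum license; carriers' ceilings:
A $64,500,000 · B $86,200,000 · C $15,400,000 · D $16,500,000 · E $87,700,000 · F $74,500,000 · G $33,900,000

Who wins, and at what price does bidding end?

E wins at $86,200,000

Rule: the price rises until one bidder remains; the winner pays the price at which the last rival dropped out.
Limits in order: 87,700,000 (E) > 86,200,000 (B) > 74,500,000 (F) > 64,500,000 (A) > 33,900,000 (G) > 16,500,000 (D) > …
Once the price passes $86,200,000, only E is left; the hammer falls at B's limit of $86,200,000.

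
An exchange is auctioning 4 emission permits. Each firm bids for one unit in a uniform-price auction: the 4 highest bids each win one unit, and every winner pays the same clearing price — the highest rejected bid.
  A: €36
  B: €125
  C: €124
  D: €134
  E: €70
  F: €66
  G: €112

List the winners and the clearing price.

D, B, C, G; each pays €70

Sorting: 134 (D), 125 (B), 124 (C), 112 (G), 70 (E), 66 (F), …
The 4 highest are D, B, C, G.
Clearing price = highest rejected bid = €70.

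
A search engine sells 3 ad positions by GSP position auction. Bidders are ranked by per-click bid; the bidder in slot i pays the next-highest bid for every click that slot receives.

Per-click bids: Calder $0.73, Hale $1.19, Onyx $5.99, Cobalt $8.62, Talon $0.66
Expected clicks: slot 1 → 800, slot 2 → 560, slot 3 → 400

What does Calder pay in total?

Ranked by bid: $8.62 (Cobalt) > $5.99 (Onyx) > $1.19 (Hale) > $0.73 (Calder) > …
Calder ranks below slot 3 → no slot, pays nothing.

Calder pays $0.00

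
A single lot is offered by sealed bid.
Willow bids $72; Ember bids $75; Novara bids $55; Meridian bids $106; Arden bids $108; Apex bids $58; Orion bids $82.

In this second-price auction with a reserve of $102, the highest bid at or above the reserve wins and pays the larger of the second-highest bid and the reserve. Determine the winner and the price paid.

Arden pays $106

Bids in order: 108 (Arden) > 106 (Meridian) > 82 (Orion) > 75 (Ember) > 72 (Willow) > 58 (Apex) > …
Highest eligible bid: Arden at $108.
Second-highest bid $106 exceeds the reserve $102 → payment $106.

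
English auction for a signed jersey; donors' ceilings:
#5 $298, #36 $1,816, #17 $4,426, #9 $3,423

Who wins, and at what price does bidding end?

#17 wins at $3,423

Limits in order: 4,426 (#17) > 3,423 (#9) > 1,816 (#36) > 298 (#5)
#9 is the last rival to drop out, at $3,423; #17 remains and wins at that price.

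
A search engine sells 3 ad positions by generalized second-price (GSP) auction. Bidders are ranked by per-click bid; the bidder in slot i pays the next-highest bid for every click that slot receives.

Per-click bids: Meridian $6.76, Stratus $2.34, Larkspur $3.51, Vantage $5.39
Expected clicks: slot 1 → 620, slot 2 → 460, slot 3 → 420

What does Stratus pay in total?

Stratus pays $0.00

Ranked by bid: $6.76 (Meridian) > $5.39 (Vantage) > $3.51 (Larkspur) > $2.34 (Stratus)
Stratus ranks below slot 3 → no slot, pays nothing.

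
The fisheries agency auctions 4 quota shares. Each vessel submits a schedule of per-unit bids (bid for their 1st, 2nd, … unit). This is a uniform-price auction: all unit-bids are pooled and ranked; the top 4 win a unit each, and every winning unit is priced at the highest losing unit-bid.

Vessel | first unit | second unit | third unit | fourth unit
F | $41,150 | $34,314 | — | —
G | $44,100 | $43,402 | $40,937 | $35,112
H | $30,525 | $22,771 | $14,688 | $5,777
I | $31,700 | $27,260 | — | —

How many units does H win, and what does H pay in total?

All unit-bids, highest first — top 4: 44,100 (G-1), 43,402 (G-2), 41,150 (F-1), 40,937 (G-3)
The (k+1)-th unit-bid is $35,112.
H wins 0 unit(s) at $35,112 each.

H: 0 units, pays $0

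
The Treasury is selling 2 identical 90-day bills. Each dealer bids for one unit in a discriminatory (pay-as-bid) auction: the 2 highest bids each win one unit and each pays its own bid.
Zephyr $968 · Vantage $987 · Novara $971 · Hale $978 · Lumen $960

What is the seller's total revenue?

Total revenue: $1,965

Bids ranked high→low: 987 (Vantage), 978 (Hale), 971 (Novara), 968 (Zephyr), …
Winners (2 units): Vantage, Hale.
Total revenue = 987 + 978 = $1,965.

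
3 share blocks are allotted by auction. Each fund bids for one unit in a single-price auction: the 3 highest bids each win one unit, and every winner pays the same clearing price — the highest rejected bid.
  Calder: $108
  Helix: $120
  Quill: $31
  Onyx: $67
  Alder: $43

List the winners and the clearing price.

Bids ranked high→low: 120 (Helix), 108 (Calder), 67 (Onyx), 43 (Alder), 31 (Quill)
Winners (3 units): Helix, Calder, Onyx.
First losing bid is Alder's $43, which sets the uniform price.

Helix, Calder, Onyx; each pays $43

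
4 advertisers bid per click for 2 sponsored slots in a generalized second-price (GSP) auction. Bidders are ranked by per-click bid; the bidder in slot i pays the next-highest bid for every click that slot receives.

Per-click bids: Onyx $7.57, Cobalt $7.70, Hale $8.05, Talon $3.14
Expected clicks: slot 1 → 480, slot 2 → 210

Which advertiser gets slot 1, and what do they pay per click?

Per-click bids in order: $8.05 (Hale) > $7.70 (Cobalt) > $7.57 (Onyx) > …
Slot 1 goes to the first-ranked bidder, Hale, who pays the next bid down: $7.70/click.

Hale; $7.70 per click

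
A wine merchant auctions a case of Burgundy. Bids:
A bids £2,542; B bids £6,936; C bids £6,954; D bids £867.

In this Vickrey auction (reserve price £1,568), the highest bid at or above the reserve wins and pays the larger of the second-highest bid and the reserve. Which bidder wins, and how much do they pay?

Bids in order: 6,954 (C) > 6,936 (B) > 2,542 (A) > 867 (D)
Highest eligible bid: C at £6,954.
max(second-highest £6,936, reserve £1,568) = £6,936; the reserve does not bind.

C pays £6,936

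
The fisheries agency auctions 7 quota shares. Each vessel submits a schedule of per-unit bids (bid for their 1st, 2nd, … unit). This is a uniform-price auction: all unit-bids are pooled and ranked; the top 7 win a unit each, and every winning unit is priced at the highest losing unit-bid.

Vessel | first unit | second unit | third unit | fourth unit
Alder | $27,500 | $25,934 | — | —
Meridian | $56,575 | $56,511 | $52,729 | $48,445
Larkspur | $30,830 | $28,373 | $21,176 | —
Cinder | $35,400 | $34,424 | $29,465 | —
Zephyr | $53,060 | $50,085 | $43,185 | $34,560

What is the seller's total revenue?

Merging the schedules and taking the best 7: 56,575 (Meridian-1), 56,511 (Meridian-2), 53,060 (Zephyr-1), 52,729 (Meridian-3), 50,085 (Zephyr-2), 48,445 (Meridian-4), 43,185 (Zephyr-3)
The (k+1)-th unit-bid is $35,400.
Allocation: Meridian 4, Zephyr 3. Every unit priced at $35,400.
Revenue = 7 × 35,400 = $247,800.

Total revenue: $247,800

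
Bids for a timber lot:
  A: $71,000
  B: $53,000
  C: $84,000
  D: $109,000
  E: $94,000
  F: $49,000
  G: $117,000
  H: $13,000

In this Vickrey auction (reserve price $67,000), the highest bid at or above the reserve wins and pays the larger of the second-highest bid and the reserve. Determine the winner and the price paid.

Vickrey auction (reserve price $67,000): the highest bid at or above the reserve wins and pays the larger of the second-highest bid and the reserve.
Bids ranked: 117,000 (G) > 109,000 (D) > 94,000 (E) > 84,000 (C) > 71,000 (A) > 53,000 (B) > …
G has the top bid at or above the reserve ($117,000).
Second-highest bid $109,000 exceeds the reserve $67,000 → payment $109,000.

G pays $109,000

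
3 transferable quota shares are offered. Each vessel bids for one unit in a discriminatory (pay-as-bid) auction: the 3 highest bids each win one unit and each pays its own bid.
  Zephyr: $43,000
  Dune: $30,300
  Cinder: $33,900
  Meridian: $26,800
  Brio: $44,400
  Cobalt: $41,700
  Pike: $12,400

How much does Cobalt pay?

Bids ranked high→low: 44,400 (Brio), 43,000 (Zephyr), 41,700 (Cobalt), 33,900 (Cinder), 30,300 (Dune), …
The 3 highest are Brio, Zephyr, Cobalt.
Cobalt wins → own bid $41,700.

Cobalt pays $41,700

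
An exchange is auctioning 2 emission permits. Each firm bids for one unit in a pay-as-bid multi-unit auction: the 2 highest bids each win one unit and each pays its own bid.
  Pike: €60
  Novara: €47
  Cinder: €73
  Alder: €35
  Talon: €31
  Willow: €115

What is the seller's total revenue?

Bids ranked high→low: 115 (Willow), 73 (Cinder), 60 (Pike), 47 (Novara), …
Winners (2 units): Willow, Cinder.
Total revenue = 115 + 73 = €188.

Total revenue: €188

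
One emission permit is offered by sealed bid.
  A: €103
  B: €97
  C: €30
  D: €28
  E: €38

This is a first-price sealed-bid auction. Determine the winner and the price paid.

A pays €103

Bids in order: 103 (A) > 97 (B) > 38 (E) > 30 (C) > 28 (D)
First-price: A pays what they bid, €103.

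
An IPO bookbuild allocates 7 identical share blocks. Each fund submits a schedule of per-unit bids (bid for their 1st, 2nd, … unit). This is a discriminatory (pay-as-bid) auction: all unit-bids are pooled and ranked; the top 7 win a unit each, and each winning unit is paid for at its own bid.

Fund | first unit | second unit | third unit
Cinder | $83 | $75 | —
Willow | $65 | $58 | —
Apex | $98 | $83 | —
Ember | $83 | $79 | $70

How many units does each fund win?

All unit-bids, highest first — top 7: 98 (Apex-1), 83 (Cinder-1), 83 (Apex-2), 83 (Ember-1), 79 (Ember-2), 75 (Cinder-2), 70 (Ember-3)
Next rejected bid: $65 (not a price — pay-as-bid).
Allocation: Apex 2, Cinder 2, Ember 3.

Apex 2, Cinder 2, Ember 3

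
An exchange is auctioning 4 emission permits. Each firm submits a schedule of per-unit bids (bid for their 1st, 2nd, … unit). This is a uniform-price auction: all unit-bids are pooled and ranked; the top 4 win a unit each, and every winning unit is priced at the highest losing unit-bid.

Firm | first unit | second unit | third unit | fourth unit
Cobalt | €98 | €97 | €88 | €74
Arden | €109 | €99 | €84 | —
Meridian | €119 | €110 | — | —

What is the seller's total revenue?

Total revenue: €392

Merging the schedules and taking the best 4: 119 (Meridian-1), 110 (Meridian-2), 109 (Arden-1), 99 (Arden-2)
Highest rejected unit-bid = €98.
Allocation: Arden 2, Meridian 2. Every unit priced at €98.
Revenue = 4 × 98 = €392.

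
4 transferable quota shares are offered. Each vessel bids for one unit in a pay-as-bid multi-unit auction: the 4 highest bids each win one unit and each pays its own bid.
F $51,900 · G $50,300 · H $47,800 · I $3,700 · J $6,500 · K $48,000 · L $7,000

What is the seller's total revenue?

Total revenue: $198,000

Sorting: 51,900 (F), 50,300 (G), 48,000 (K), 47,800 (H), 7,000 (L), 6,500 (J), …
Top 4: F, G, K, H.
Total revenue = 51,900 + 50,300 + 48,000 + 47,800 = $198,000.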